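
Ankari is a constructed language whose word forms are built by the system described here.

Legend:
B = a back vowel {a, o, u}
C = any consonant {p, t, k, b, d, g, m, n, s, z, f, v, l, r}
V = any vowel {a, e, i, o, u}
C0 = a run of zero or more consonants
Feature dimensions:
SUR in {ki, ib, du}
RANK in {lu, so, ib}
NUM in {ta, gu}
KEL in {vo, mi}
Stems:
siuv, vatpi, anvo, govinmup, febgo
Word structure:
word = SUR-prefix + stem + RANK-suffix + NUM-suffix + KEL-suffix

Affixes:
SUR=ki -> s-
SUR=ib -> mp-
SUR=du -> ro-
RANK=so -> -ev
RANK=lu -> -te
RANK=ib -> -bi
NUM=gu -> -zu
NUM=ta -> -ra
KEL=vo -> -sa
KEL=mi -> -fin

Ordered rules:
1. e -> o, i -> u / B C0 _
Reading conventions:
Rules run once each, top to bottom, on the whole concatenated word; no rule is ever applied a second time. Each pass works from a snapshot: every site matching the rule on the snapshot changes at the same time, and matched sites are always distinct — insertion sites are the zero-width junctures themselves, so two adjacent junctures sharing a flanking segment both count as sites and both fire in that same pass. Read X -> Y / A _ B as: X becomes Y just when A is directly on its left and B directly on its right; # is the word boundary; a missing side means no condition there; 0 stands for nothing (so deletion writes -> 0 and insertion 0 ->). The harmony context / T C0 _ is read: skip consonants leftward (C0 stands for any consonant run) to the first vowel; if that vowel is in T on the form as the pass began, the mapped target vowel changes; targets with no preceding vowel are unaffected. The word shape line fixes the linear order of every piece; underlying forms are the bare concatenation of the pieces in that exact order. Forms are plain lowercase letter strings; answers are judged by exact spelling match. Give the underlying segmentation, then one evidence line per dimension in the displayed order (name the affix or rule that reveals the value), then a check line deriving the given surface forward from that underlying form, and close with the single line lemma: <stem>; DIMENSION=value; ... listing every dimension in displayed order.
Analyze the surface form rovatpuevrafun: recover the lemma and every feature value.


underlying: ro-vatpi-ev-ra-fin
SUR=du - signalled by the affix ro-
RANK=so - signalled by the affix -ev
NUM=ta - signalled by the affix -ra
KEL=mi - signalled by the affix -fin
check: rovatpievrafin -> rovatpuevrafun
lemma: vatpi; SUR=du; RANK=so; NUM=ta; KEL=mi


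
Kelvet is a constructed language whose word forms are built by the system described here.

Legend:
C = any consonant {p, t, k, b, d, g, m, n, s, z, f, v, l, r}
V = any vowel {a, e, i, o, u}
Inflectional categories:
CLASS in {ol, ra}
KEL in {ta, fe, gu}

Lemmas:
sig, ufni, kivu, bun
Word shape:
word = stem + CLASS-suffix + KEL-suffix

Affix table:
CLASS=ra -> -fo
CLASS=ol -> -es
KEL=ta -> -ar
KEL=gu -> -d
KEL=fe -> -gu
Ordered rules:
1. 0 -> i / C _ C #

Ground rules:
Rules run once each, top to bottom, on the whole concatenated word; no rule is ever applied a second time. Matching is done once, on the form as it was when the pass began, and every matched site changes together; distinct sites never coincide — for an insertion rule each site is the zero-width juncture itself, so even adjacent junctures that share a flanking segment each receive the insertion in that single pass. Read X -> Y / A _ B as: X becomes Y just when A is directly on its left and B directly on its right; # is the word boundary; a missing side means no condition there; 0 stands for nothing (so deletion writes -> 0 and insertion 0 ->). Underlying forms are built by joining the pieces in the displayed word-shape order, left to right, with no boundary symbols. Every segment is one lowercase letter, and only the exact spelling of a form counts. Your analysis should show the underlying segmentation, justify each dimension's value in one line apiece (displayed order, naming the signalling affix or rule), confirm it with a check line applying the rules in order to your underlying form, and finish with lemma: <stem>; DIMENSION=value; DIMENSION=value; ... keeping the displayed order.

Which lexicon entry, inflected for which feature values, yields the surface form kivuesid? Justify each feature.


underlying: kivu-es-d
CLASS=ol - signalled by the affix -es
KEL=gu - signalled by the affix -d
check: kivuesd -> kivuesid
lemma: kivu; CLASS=ol; KEL=gu


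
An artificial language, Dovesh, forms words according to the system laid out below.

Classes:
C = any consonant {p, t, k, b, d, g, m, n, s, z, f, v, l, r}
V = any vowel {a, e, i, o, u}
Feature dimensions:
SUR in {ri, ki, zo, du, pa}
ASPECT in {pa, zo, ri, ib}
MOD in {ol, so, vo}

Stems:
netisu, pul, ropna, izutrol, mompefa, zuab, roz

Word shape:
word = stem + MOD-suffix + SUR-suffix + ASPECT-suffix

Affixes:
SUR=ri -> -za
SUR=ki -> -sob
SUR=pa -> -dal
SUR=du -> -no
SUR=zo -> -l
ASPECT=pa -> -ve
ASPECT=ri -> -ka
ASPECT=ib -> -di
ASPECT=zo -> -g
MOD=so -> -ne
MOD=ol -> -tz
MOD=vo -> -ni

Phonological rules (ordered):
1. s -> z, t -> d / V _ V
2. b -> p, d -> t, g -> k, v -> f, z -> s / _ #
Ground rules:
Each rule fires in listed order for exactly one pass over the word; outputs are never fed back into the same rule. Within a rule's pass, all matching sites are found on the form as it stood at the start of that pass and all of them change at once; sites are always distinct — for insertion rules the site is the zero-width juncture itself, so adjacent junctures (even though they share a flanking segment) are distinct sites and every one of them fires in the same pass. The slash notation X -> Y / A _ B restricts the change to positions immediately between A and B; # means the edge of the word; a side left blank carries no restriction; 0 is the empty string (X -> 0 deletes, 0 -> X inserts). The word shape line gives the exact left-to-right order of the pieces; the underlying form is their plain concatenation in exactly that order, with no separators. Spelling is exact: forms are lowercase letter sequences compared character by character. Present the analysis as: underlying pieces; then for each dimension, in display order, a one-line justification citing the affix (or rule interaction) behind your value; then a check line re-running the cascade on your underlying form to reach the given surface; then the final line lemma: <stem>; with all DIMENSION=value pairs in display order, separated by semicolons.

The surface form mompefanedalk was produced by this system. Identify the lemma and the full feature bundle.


underlying: mompefa-ne-dal-g
SUR=pa - signalled by the affix -dal
ASPECT=zo - signalled by the affix -g
MOD=so - signalled by the affix -ne
check: mompefanedalg -> mompefanedalg -> mompefanedalk
lemma: mompefa; SUR=pa; ASPECT=zo; MOD=so


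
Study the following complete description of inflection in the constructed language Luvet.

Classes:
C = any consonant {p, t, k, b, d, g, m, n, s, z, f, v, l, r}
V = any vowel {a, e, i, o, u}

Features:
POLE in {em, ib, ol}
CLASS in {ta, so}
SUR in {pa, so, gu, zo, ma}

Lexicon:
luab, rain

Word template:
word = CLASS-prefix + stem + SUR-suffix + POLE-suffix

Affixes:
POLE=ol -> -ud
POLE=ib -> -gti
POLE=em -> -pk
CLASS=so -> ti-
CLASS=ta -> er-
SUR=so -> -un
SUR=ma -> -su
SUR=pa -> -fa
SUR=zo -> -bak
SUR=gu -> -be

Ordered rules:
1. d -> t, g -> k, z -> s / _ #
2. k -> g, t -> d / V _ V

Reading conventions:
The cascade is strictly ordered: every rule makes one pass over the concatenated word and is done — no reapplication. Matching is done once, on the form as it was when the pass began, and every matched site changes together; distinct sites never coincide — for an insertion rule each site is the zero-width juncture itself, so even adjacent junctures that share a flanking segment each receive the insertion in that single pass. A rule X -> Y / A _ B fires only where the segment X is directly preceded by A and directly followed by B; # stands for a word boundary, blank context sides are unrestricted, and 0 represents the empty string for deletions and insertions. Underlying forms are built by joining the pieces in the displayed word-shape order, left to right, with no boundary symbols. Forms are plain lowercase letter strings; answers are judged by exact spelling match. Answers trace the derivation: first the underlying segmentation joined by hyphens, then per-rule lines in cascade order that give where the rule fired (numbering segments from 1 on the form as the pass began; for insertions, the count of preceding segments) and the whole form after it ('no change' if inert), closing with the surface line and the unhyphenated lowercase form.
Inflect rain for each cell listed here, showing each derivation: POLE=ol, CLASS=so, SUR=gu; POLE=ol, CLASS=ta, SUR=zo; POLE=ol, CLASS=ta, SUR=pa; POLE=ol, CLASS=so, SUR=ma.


cell POLE=ol, CLASS=so, SUR=gu:
underlying: ti-rain-be-ud
1. d -> t, g -> k, z -> s / _ #: fires at position(s) 10: tirainbeut
2. k -> g, t -> d / V _ V: no change
surface: tirainbeut

cell POLE=ol, CLASS=ta, SUR=zo:
underlying: er-rain-bak-ud
1. d -> t, g -> k, z -> s / _ #: fires at position(s) 11: errainbakut
2. k -> g, t -> d / V _ V: fires at position(s) 9: errainbagut
surface: errainbagut

cell POLE=ol, CLASS=ta, SUR=pa:
underlying: er-rain-fa-ud
1. d -> t, g -> k, z -> s / _ #: fires at position(s) 10: errainfaut
2. k -> g, t -> d / V _ V: no change
surface: errainfaut

cell POLE=ol, CLASS=so, SUR=ma:
underlying: ti-rain-su-ud
1. d -> t, g -> k, z -> s / _ #: fires at position(s) 10: tirainsuut
2. k -> g, t -> d / V _ V: no change
surface: tirainsuut


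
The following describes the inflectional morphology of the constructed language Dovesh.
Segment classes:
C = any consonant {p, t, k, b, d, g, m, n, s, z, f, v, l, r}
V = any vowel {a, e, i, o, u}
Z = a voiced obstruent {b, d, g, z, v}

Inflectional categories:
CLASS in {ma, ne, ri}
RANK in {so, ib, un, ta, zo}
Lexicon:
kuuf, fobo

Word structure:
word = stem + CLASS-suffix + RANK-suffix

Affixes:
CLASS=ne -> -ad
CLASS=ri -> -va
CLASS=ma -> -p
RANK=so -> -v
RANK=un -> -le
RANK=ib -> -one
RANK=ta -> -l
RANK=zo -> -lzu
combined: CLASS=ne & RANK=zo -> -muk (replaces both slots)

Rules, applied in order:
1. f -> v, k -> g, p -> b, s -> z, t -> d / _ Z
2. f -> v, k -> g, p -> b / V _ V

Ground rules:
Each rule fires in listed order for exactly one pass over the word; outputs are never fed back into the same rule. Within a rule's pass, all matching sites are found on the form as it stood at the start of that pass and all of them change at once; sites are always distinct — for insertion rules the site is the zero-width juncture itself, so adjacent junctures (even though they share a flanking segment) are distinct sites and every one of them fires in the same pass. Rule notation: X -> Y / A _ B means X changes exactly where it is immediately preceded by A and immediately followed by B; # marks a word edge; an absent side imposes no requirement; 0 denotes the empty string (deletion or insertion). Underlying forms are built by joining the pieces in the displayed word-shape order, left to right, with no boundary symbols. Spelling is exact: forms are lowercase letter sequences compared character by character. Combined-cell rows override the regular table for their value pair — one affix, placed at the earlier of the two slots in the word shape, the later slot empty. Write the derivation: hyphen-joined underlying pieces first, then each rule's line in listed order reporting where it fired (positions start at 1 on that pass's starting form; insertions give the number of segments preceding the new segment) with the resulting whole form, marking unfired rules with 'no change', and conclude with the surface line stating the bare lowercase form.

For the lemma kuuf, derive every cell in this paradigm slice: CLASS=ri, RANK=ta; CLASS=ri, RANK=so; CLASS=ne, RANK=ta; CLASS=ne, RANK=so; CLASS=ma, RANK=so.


cell CLASS=ri, RANK=ta:
underlying: kuuf-va-l
1. f -> v, k -> g, p -> b, s -> z, t -> d / _ Z: fires at position(s) 4: kuuvval
2. f -> v, k -> g, p -> b / V _ V: no change
surface: kuuvval

cell CLASS=ri, RANK=so:
underlying: kuuf-va-v
1. f -> v, k -> g, p -> b, s -> z, t -> d / _ Z: fires at position(s) 4: kuuvvav
2. f -> v, k -> g, p -> b / V _ V: no change
surface: kuuvvav

cell CLASS=ne, RANK=ta:
underlying: kuuf-ad-l
1. f -> v, k -> g, p -> b, s -> z, t -> d / _ Z: no change
2. f -> v, k -> g, p -> b / V _ V: fires at position(s) 4: kuuvadl
surface: kuuvadl

cell CLASS=ne, RANK=so:
underlying: kuuf-ad-v
1. f -> v, k -> g, p -> b, s -> z, t -> d / _ Z: no change
2. f -> v, k -> g, p -> b / V _ V: fires at position(s) 4: kuuvadv
surface: kuuvadv

cell CLASS=ma, RANK=so:
underlying: kuuf-p-v
1. f -> v, k -> g, p -> b, s -> z, t -> d / _ Z: fires at position(s) 5: kuufbv
2. f -> v, k -> g, p -> b / V _ V: no change
surface: kuufbv


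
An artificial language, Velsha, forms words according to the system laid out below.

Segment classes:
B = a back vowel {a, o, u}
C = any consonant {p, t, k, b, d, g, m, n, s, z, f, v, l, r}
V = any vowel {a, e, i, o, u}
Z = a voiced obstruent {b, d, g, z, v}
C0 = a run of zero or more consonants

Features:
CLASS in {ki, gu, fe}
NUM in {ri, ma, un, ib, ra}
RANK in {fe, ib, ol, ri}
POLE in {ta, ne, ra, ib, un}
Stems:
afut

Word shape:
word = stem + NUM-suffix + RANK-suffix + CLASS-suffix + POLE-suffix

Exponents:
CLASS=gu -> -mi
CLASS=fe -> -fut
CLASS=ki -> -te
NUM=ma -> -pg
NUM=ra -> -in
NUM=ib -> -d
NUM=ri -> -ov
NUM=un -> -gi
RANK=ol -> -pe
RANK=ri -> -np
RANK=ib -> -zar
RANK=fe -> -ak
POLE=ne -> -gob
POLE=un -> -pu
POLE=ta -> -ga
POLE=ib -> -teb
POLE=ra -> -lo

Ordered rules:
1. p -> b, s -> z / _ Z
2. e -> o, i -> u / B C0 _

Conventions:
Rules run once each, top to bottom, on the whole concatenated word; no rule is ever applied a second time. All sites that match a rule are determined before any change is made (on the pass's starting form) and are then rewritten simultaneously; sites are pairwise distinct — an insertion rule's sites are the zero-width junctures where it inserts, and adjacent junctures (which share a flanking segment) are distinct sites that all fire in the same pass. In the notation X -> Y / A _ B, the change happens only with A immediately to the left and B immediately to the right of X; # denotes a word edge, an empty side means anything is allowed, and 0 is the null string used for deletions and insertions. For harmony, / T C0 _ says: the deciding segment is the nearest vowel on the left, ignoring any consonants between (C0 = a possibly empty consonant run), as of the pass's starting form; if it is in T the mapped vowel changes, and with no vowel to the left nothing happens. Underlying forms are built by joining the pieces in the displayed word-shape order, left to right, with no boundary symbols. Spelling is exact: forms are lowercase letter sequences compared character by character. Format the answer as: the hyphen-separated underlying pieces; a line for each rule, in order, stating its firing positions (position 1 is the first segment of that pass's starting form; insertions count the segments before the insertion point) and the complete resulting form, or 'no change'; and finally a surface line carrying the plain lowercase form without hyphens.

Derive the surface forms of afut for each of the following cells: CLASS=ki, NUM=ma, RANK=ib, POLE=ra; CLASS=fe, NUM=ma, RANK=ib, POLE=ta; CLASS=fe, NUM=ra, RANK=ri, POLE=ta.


cell CLASS=ki, NUM=ma, RANK=ib, POLE=ra:
underlying: afut-pg-zar-te-lo
1. p -> b, s -> z / _ Z: fires at position(s) 5: afutbgzartelo
2. e -> o, i -> u / B C0 _: fires at position(s) 11: afutbgzartolo
surface: afutbgzartolo

cell CLASS=fe, NUM=ma, RANK=ib, POLE=ta:
underlying: afut-pg-zar-fut-ga
1. p -> b, s -> z / _ Z: fires at position(s) 5: afutbgzarfutga
2. e -> o, i -> u / B C0 _: no change
surface: afutbgzarfutga

cell CLASS=fe, NUM=ra, RANK=ri, POLE=ta:
underlying: afut-in-np-fut-ga
1. p -> b, s -> z / _ Z: no change
2. e -> o, i -> u / B C0 _: fires at position(s) 5: afutunnpfutga
surface: afutunnpfutga


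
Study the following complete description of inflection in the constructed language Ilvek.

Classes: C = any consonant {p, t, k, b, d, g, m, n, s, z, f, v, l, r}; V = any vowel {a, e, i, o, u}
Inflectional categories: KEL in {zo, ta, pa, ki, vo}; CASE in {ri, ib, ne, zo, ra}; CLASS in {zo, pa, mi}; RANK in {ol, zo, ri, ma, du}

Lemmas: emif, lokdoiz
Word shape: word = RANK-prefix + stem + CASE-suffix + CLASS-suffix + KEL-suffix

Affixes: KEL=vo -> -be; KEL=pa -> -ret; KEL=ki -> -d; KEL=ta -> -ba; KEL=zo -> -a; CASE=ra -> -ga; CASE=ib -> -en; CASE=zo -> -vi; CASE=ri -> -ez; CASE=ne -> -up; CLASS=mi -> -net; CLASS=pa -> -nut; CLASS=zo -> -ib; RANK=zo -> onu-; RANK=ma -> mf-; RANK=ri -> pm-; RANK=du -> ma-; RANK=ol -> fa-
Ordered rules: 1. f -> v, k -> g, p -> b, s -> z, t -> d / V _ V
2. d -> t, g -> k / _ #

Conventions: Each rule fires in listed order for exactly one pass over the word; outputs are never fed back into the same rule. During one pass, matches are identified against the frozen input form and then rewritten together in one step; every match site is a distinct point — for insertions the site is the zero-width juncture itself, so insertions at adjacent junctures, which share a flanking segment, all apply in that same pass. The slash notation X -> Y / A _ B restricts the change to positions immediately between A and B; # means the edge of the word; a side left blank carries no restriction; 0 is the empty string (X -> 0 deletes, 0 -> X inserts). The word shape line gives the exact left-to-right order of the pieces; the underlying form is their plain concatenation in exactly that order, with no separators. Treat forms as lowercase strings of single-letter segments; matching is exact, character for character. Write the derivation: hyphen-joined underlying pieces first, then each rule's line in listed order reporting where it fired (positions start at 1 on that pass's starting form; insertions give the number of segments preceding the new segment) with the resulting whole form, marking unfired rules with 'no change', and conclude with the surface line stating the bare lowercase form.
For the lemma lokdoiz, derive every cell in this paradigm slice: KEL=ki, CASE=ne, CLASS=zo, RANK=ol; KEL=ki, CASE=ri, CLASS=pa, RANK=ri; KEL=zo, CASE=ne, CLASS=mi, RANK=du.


cell KEL=ki, CASE=ne, CLASS=zo, RANK=ol:
underlying: fa-lokdoiz-up-ib-d
1. f -> v, k -> g, p -> b, s -> z, t -> d / V _ V: fires at position(s) 11: falokdoizubibd
2. d -> t, g -> k / _ #: fires at position(s) 14: falokdoizubibt
surface: falokdoizubibt

cell KEL=ki, CASE=ri, CLASS=pa, RANK=ri:
underlying: pm-lokdoiz-ez-nut-d
1. f -> v, k -> g, p -> b, s -> z, t -> d / V _ V: no change
2. d -> t, g -> k / _ #: fires at position(s) 15: pmlokdoizeznutt
surface: pmlokdoizeznutt

cell KEL=zo, CASE=ne, CLASS=mi, RANK=du:
underlying: ma-lokdoiz-up-net-a
1. f -> v, k -> g, p -> b, s -> z, t -> d / V _ V: fires at position(s) 14: malokdoizupneda
2. d -> t, g -> k / _ #: no change
surface: malokdoizupneda


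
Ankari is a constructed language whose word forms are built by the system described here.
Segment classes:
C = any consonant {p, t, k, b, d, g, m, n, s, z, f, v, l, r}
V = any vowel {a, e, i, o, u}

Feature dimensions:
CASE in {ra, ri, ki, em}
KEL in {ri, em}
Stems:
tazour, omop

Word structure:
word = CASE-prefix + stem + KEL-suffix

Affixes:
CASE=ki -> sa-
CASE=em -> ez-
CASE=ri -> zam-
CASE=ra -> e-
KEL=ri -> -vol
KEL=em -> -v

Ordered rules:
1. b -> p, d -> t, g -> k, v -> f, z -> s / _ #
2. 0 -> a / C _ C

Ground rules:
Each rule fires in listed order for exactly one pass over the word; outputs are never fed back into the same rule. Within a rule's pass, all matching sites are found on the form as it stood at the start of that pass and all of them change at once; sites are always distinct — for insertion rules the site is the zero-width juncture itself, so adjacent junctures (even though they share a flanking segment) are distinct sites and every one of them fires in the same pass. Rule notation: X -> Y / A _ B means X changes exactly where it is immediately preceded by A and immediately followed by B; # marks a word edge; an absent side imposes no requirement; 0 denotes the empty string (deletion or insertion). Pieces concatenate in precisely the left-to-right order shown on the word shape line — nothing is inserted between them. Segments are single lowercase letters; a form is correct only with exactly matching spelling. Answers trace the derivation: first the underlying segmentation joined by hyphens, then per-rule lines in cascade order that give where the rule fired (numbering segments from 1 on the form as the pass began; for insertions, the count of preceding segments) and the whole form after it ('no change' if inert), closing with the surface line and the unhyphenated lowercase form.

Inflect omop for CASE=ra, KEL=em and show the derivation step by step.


underlying: e-omop-v
1. b -> p, d -> t, g -> k, v -> f, z -> s / _ #: fires at position(s) 6: eomopf
2. 0 -> a / C _ C: inserts after position(s) 5: eomopaf
surface: eomopaf


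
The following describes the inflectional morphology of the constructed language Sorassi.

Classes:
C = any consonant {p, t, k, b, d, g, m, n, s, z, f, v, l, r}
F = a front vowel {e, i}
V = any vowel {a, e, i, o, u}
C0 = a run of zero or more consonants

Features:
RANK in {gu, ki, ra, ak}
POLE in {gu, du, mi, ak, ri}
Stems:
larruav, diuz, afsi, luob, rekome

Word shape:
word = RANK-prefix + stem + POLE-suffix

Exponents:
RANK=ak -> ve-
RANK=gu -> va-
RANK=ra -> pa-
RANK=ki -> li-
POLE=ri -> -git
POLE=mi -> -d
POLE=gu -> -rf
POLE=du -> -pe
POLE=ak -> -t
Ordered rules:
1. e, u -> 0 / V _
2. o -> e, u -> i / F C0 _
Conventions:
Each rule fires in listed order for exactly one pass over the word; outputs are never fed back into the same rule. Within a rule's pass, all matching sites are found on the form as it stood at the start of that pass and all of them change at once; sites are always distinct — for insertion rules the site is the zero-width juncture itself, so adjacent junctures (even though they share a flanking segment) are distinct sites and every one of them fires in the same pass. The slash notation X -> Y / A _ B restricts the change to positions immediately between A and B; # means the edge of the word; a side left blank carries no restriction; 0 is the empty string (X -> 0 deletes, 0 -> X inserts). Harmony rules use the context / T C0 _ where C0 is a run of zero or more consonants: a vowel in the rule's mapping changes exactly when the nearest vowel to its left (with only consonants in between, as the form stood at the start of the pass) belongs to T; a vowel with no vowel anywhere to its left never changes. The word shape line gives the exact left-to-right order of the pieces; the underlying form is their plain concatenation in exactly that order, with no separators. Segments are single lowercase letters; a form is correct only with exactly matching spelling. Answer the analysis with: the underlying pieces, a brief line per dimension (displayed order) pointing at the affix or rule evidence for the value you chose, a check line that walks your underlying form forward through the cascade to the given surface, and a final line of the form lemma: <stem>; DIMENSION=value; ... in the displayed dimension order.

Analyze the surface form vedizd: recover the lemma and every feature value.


underlying: ve-diuz-d
RANK=ak - signalled by the affix ve-
POLE=mi - signalled by the affix -d
check: vediuzd -> vedizd -> vedizd
lemma: diuz; RANK=ak; POLE=mi


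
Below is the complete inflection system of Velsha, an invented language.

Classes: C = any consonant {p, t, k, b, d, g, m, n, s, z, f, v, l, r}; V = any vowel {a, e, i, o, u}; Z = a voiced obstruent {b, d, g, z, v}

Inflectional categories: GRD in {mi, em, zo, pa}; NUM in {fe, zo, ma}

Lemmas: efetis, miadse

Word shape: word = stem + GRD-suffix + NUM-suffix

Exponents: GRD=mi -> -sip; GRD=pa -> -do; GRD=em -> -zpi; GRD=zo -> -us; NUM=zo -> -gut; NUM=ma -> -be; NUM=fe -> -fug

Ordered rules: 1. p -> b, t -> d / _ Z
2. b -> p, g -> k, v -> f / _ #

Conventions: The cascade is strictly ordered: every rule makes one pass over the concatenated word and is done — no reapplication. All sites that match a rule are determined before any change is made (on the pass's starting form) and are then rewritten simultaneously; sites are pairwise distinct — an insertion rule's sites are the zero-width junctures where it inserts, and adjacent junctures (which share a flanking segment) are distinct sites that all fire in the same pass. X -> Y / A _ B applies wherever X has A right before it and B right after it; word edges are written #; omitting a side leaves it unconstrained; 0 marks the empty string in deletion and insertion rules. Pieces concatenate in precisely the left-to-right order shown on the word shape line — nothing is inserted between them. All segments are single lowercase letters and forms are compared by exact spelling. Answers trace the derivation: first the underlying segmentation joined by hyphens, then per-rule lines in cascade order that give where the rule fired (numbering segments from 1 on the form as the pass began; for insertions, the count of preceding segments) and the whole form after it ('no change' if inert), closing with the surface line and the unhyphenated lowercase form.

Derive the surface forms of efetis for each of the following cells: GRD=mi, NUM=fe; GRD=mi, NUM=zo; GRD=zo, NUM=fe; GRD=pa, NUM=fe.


cell GRD=mi, NUM=fe:
underlying: efetis-sip-fug
1. p -> b, t -> d / _ Z: no change
2. b -> p, g -> k, v -> f / _ #: fires at position(s) 12: efetissipfuk
surface: efetissipfuk

cell GRD=mi, NUM=zo:
underlying: efetis-sip-gut
1. p -> b, t -> d / _ Z: fires at position(s) 9: efetissibgut
2. b -> p, g -> k, v -> f / _ #: no change
surface: efetissibgut

cell GRD=zo, NUM=fe:
underlying: efetis-us-fug
1. p -> b, t -> d / _ Z: no change
2. b -> p, g -> k, v -> f / _ #: fires at position(s) 11: efetisusfuk
surface: efetisusfuk

cell GRD=pa, NUM=fe:
underlying: efetis-do-fug
1. p -> b, t -> d / _ Z: no change
2. b -> p, g -> k, v -> f / _ #: fires at position(s) 11: efetisdofuk
surface: efetisdofuk


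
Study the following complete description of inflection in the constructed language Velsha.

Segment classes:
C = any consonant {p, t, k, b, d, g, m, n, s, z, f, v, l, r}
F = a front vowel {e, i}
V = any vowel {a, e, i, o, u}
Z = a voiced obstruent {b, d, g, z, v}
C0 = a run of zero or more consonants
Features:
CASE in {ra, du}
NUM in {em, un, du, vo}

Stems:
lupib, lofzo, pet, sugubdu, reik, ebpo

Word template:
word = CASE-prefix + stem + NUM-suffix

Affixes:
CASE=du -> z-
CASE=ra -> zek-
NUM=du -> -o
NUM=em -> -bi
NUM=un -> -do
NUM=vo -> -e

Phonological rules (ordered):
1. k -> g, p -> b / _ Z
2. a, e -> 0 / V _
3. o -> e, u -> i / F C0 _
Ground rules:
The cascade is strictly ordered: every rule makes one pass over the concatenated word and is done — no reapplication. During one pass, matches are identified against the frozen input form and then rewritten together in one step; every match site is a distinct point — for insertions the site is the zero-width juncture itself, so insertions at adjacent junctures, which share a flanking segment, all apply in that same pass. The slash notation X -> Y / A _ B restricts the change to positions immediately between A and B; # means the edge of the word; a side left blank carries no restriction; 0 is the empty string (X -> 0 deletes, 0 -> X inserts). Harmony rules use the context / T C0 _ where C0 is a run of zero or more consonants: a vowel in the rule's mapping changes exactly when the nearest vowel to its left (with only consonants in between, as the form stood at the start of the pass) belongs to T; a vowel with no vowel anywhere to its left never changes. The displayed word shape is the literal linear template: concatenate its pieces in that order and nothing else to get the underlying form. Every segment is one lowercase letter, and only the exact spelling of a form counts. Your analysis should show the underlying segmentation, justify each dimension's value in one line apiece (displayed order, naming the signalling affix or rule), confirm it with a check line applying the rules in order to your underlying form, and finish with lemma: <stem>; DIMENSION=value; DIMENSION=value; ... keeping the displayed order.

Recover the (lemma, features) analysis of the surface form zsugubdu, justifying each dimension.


underlying: z-sugubdu-e
CASE=du - signalled by the affix z-
NUM=vo - signalled by the affix -e
check: zsugubdue -> zsugubdue -> zsugubdu -> zsugubdu
lemma: sugubdu; CASE=du; NUM=vo


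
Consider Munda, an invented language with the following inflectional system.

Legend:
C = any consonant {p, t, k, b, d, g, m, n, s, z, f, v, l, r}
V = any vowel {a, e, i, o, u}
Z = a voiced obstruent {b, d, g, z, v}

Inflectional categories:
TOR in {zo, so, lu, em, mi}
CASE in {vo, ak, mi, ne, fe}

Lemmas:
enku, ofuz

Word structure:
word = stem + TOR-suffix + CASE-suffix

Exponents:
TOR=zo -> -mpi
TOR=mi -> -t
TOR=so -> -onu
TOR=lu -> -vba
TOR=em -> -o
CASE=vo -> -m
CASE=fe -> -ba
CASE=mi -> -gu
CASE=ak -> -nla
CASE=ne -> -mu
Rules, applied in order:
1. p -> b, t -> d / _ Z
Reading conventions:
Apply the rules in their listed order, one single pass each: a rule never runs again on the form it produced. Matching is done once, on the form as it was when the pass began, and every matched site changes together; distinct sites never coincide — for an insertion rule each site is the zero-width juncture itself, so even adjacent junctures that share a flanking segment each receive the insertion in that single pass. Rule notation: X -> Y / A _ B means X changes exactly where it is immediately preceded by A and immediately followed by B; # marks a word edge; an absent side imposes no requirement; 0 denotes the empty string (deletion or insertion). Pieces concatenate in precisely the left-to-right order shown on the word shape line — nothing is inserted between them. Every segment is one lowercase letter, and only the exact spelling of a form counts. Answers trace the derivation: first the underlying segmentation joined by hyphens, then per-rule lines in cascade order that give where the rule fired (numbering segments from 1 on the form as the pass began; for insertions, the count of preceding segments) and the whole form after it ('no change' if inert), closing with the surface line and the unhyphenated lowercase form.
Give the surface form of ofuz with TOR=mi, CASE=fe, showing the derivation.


underlying: ofuz-t-ba
1. p -> b, t -> d / _ Z: fires at position(s) 5: ofuzdba
surface: ofuzdba


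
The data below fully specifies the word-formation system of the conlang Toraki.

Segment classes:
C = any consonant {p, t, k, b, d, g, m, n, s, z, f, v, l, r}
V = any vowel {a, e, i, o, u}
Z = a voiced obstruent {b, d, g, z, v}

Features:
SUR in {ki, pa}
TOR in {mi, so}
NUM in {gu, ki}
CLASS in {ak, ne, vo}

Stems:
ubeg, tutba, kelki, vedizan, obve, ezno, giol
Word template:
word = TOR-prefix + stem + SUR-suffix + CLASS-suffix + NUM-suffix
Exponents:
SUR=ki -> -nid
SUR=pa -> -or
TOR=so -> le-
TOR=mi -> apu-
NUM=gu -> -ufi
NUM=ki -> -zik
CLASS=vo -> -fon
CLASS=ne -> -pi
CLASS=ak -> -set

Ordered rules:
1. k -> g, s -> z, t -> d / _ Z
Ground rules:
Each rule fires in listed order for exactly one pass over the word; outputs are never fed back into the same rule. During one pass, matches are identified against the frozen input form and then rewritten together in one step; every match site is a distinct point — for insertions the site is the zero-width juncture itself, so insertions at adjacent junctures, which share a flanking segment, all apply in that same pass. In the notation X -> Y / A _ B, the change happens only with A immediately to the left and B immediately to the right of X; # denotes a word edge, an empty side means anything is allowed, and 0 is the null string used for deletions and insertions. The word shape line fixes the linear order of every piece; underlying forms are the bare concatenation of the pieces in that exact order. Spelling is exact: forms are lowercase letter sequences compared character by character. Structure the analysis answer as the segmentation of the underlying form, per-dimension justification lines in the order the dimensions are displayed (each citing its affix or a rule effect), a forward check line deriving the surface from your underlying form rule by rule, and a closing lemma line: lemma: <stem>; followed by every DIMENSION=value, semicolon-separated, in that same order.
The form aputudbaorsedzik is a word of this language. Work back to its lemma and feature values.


underlying: apu-tutba-or-set-zik
SUR=pa - signalled by the affix -or
TOR=mi - signalled by the affix apu-
NUM=ki - signalled by the affix -zik
CLASS=ak - signalled by the affix -set
check: apututbaorsetzik -> aputudbaorsedzik
lemma: tutba; SUR=pa; TOR=mi; NUM=ki; CLASS=ak


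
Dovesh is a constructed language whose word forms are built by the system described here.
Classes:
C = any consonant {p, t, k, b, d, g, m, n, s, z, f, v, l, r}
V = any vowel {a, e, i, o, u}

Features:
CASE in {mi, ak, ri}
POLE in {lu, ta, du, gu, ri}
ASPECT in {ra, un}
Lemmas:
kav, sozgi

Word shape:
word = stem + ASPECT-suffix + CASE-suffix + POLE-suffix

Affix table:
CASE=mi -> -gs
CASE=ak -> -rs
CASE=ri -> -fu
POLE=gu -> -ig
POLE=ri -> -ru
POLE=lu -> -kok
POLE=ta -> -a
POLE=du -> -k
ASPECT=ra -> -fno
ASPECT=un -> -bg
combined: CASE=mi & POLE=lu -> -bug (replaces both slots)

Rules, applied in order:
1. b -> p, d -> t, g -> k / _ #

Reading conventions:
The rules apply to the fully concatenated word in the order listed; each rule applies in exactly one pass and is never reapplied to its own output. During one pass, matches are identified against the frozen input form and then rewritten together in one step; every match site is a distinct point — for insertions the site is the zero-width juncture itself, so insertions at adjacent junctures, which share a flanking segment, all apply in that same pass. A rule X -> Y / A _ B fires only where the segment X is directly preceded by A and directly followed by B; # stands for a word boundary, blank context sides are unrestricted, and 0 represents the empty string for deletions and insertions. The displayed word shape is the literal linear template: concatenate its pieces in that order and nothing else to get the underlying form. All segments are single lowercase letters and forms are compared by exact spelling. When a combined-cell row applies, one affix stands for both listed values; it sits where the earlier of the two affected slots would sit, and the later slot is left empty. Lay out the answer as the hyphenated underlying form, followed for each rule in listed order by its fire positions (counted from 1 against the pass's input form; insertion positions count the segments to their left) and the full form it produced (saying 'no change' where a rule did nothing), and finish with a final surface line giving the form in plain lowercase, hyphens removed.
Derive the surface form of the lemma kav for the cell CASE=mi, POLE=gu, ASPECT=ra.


underlying: kav-fno-gs-ig
1. b -> p, d -> t, g -> k / _ #: fires at position(s) 10: kavfnogsik
surface: kavfnogsik


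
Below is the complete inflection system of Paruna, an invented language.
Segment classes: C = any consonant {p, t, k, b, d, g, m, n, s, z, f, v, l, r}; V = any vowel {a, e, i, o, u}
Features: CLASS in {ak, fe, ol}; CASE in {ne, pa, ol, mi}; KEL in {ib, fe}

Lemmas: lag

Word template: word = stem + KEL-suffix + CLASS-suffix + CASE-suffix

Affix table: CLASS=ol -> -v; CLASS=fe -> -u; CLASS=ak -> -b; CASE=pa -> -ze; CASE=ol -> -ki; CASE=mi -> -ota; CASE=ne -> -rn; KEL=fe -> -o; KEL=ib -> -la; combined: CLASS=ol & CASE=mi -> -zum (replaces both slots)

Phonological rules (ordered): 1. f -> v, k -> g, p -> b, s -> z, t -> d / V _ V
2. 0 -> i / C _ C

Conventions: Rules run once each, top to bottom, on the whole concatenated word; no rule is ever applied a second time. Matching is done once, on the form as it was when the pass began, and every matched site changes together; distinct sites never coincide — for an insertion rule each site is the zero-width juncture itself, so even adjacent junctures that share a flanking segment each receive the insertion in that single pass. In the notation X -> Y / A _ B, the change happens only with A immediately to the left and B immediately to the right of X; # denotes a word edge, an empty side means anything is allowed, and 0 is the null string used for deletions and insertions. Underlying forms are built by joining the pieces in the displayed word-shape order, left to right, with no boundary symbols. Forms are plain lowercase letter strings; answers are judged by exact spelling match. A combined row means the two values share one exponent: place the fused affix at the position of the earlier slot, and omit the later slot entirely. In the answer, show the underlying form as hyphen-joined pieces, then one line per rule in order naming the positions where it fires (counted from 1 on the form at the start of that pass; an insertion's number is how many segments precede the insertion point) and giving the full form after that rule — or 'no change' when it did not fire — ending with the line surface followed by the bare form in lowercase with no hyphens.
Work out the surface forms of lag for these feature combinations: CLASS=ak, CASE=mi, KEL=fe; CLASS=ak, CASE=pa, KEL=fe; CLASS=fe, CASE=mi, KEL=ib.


cell CLASS=ak, CASE=mi, KEL=fe:
underlying: lag-o-b-ota
1. f -> v, k -> g, p -> b, s -> z, t -> d / V _ V: fires at position(s) 7: lagoboda
2. 0 -> i / C _ C: no change
surface: lagoboda

cell CLASS=ak, CASE=pa, KEL=fe:
underlying: lag-o-b-ze
1. f -> v, k -> g, p -> b, s -> z, t -> d / V _ V: no change
2. 0 -> i / C _ C: inserts after position(s) 5: lagobize
surface: lagobize

cell CLASS=fe, CASE=mi, KEL=ib:
underlying: lag-la-u-ota
1. f -> v, k -> g, p -> b, s -> z, t -> d / V _ V: fires at position(s) 8: laglauoda
2. 0 -> i / C _ C: inserts after position(s) 3: lagilauoda
surface: lagilauoda


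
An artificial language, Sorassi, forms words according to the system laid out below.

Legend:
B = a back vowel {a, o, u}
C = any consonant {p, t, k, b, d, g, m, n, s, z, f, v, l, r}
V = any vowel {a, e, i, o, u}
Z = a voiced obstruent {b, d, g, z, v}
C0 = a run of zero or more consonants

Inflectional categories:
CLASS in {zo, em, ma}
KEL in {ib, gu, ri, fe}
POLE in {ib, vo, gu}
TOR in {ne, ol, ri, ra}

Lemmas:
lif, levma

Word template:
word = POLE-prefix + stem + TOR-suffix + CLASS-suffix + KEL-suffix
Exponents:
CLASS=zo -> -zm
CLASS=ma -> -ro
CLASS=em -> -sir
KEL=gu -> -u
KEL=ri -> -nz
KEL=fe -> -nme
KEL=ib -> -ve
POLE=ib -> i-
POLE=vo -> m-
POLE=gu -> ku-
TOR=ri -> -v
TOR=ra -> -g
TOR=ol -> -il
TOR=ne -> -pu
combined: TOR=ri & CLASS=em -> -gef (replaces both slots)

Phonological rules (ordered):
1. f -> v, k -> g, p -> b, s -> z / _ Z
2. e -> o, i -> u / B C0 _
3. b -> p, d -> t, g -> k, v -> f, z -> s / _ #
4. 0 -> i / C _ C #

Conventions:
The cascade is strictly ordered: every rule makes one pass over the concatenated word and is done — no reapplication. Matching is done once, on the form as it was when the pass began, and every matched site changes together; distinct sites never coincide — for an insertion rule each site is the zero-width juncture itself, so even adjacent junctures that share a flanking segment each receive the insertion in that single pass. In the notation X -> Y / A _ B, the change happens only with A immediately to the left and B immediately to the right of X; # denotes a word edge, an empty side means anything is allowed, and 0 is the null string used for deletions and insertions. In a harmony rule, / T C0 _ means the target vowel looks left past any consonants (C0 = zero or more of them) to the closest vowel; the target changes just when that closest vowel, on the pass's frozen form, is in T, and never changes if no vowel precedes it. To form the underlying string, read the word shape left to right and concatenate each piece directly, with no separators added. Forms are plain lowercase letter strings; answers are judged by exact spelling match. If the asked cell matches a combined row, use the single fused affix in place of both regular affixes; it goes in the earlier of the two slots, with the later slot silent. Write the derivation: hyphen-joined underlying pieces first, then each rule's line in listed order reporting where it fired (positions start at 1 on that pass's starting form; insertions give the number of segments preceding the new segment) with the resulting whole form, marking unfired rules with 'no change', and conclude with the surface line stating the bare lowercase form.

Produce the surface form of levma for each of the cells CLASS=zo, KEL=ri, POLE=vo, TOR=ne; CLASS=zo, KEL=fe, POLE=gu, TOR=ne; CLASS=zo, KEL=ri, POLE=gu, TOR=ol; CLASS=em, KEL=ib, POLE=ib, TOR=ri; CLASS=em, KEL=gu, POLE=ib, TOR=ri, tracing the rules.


cell CLASS=zo, KEL=ri, POLE=vo, TOR=ne:
underlying: m-levma-pu-zm-nz
1. f -> v, k -> g, p -> b, s -> z / _ Z: no change
2. e -> o, i -> u / B C0 _: no change
3. b -> p, d -> t, g -> k, v -> f, z -> s / _ #: fires at position(s) 12: mlevmapuzmns
4. 0 -> i / C _ C #: inserts after position(s) 11: mlevmapuzmnis
surface: mlevmapuzmnis

cell CLASS=zo, KEL=fe, POLE=gu, TOR=ne:
underlying: ku-levma-pu-zm-nme
1. f -> v, k -> g, p -> b, s -> z / _ Z: no change
2. e -> o, i -> u / B C0 _: fires at position(s) 4, 14: kulovmapuzmnmo
3. b -> p, d -> t, g -> k, v -> f, z -> s / _ #: no change
4. 0 -> i / C _ C #: no change
surface: kulovmapuzmnmo

cell CLASS=zo, KEL=ri, POLE=gu, TOR=ol:
underlying: ku-levma-il-zm-nz
1. f -> v, k -> g, p -> b, s -> z / _ Z: no change
2. e -> o, i -> u / B C0 _: fires at position(s) 4, 8: kulovmaulzmnz
3. b -> p, d -> t, g -> k, v -> f, z -> s / _ #: fires at position(s) 13: kulovmaulzmns
4. 0 -> i / C _ C #: inserts after position(s) 12: kulovmaulzmnis
surface: kulovmaulzmnis

cell CLASS=em, KEL=ib, POLE=ib, TOR=ri:
underlying: i-levma-gef-ve
1. f -> v, k -> g, p -> b, s -> z / _ Z: fires at position(s) 9: ilevmagevve
2. e -> o, i -> u / B C0 _: fires at position(s) 8: ilevmagovve
3. b -> p, d -> t, g -> k, v -> f, z -> s / _ #: no change
4. 0 -> i / C _ C #: no change
surface: ilevmagovve

cell CLASS=em, KEL=gu, POLE=ib, TOR=ri:
underlying: i-levma-gef-u
1. f -> v, k -> g, p -> b, s -> z / _ Z: no change
2. e -> o, i -> u / B C0 _: fires at position(s) 8: ilevmagofu
3. b -> p, d -> t, g -> k, v -> f, z -> s / _ #: no change
4. 0 -> i / C _ C #: no change
surface: ilevmagofu
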